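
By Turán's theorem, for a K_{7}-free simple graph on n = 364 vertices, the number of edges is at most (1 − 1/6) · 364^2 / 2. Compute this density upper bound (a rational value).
Turán density bound = (5/6) · 364^2/2 = 165620/3 ≈ 55206.6667

Turán's theorem: ex(n, K_{r+1}) is achieved by the complete r-partite Turán graph T(n, r) with parts as balanced as possible, and is at most (1 − 1/r) · n^2/2. For r = 6, n = 364: the density bound is (5/6) · 132496/2 = 165620/3 ≈ 55206.6667. The integer-valued extremum is e(T(364, 6)) = 55206, which is strictly less than the density bound 165620/3 since 6 ∤ 364 (the parts of T(364, 6) cannot all be equal).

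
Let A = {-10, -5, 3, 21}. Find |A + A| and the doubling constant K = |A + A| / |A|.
K = |A + A| / |A| = 10/4 = 5/2

Enumerate A + A = {a + b : a, b ∈ A}. With |A| = 4, there are |A|^2 = 16 ordered sum pairs; collecting distinct values, A + A = {-20, -15, -10, -7, -2, 6, 11, 16, 24, 42}, so |A + A| = 10. Thus K = 10/4 = 5/2. For comparison, the minimum possible |A + A| over all 4-element sets is 2·4 − 1 = 7 (so min K = 7/4), attained only by arithmetic progressions.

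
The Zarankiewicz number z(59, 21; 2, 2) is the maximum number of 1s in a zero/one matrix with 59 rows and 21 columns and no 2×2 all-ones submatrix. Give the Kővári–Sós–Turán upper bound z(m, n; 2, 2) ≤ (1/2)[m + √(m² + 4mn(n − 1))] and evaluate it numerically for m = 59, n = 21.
z(59, 21; 2, 2) ≤ (1/2)[59 + √(59² + 4·59·21·20)] = (1/2)[59 + √102601] = 189.657

Kővári–Sós–Turán: let r_1, ..., r_59 be the row sums and z = Σ r_i the total number of 1s. Each pair of columns can share at most one row with both entries 1 (else a 2×2 all-ones block appears), so Σ_i C(r_i, 2) ≤ C(21, 2) = 210. By convexity Σ_i C(r_i, 2) ≥ 59·C(z/59, 2) = z(z − 59)/(2·59), giving z² − 59z − 59·21·20 ≤ 0 and hence z ≤ (1/2)[59 + √(3481 + 4·24780)] = (1/2)[59 + √102601] ≈ (1/2)(59 + 320.3139) = 189.657.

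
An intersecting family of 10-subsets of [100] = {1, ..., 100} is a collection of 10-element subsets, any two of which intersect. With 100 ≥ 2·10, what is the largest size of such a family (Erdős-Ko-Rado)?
max |F| = C(99, 9) = 1731030945644

The Erdős-Ko-Rado theorem states: for n ≥ 2k, an intersecting family of k-subsets of an n-element set has size at most C(n − 1, k − 1), with equality for 'star' families {A ⊆ [n] : |A| = k, i ∈ A} (fix an element i). For n = 100, k = 10: C(99, 9) = 1731030945644.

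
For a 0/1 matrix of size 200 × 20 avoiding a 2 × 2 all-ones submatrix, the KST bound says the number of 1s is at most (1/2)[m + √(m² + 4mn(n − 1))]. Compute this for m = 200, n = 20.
z(200, 20; 2, 2) ≤ (1/2)[200 + √(200² + 4·200·20·19)] = (1/2)[200 + √344000] = 393.2576

Kővári–Sós–Turán: let r_1, ..., r_200 be the row sums and z = Σ r_i the total number of 1s. Each pair of columns can share at most one row with both entries 1 (else a 2×2 all-ones block appears), so Σ_i C(r_i, 2) ≤ C(20, 2) = 190. By convexity Σ_i C(r_i, 2) ≥ 200·C(z/200, 2) = z(z − 200)/(2·200), giving z² − 200z − 200·20·19 ≤ 0 and hence z ≤ (1/2)[200 + √(40000 + 4·76000)] = (1/2)[200 + √344000] ≈ (1/2)(200 + 586.5151) = 393.2576.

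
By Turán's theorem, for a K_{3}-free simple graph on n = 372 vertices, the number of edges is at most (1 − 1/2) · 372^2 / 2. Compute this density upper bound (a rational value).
Turán density bound = (1/2) · 372^2/2 = 34596

Turán's theorem: ex(n, K_{r+1}) is achieved by the complete r-partite Turán graph T(n, r) with parts as balanced as possible, and is at most (1 − 1/r) · n^2/2. For r = 2, n = 372: the density bound is (1/2) · 138384/2 = 34596. Since 2 ∣ 372, the Turán graph T(372, 2) has parts of equal size 186, and its edge count e(T(372, 2)) = 34596 attains the density bound exactly.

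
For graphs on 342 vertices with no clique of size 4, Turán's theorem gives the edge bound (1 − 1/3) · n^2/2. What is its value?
Turán density bound = (2/3) · 342^2/2 = 38988

Turán's theorem: ex(n, K_{r+1}) is achieved by the complete r-partite Turán graph T(n, r) with parts as balanced as possible, and is at most (1 − 1/r) · n^2/2. For r = 3, n = 342: the density bound is (2/3) · 116964/2 = 38988. Since 3 ∣ 342, the Turán graph T(342, 3) has parts of equal size 114, and its edge count e(T(342, 3)) = 38988 attains the density bound exactly.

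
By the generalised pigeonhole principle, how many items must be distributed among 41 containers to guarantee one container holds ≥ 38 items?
n = (38 − 1)·41 + 1 = 1518

By the generalised pigeonhole principle, to guarantee some box contains ≥ r objects we need more than (r − 1) · k objects total. Threshold: n = (r − 1) · k + 1. With r = 38 and k = 41: n = 37 · 41 + 1 = 1517 + 1 = 1518. For n = 1517 = 37 · 41, we can put exactly 37 objects in every box, avoiding 38 in any single one — so 1518 is tight.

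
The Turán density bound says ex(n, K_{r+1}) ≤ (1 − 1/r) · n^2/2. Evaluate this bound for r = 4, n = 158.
Turán density bound = (3/4) · 158^2/2 = 18723/2 ≈ 9361.5

Turán's theorem: ex(n, K_{r+1}) is achieved by the complete r-partite Turán graph T(n, r) with parts as balanced as possible, and is at most (1 − 1/r) · n^2/2. For r = 4, n = 158: the density bound is (3/4) · 24964/2 = 18723/2 ≈ 9361.5. The integer-valued extremum is e(T(158, 4)) = 9361, which is strictly less than the density bound 18723/2 since 4 ∤ 158 (the parts of T(158, 4) cannot all be equal).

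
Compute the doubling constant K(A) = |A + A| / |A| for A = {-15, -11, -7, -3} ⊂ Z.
K = |A + A| / |A| = 7/4

Enumerate A + A = {a + b : a, b ∈ A}. With |A| = 4, there are |A|^2 = 16 ordered sum pairs; collecting distinct values, A + A = {-30, -26, -22, -18, -14, -10, -6}, so |A + A| = 7. Thus K = 7/4. Here |A + A| = 2|A| − 1 = 7, the minimum possible — so K = 7/4 is minimal, which holds iff A is an arithmetic progression.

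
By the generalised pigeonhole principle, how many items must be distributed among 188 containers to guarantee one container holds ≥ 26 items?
n = (26 − 1)·188 + 1 = 4701

By the generalised pigeonhole principle, to guarantee some box contains ≥ r objects we need more than (r − 1) · k objects total. Threshold: n = (r − 1) · k + 1. With r = 26 and k = 188: n = 25 · 188 + 1 = 4700 + 1 = 4701. For n = 4700 = 25 · 188, we can put exactly 25 objects in every box, avoiding 26 in any single one — so 4701 is tight.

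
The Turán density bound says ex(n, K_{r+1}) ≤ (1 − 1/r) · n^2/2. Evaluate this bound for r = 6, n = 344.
Turán density bound = (5/6) · 344^2/2 = 147920/3 ≈ 49306.6667

Turán's theorem: ex(n, K_{r+1}) is achieved by the complete r-partite Turán graph T(n, r) with parts as balanced as possible, and is at most (1 − 1/r) · n^2/2. For r = 6, n = 344: the density bound is (5/6) · 118336/2 = 147920/3 ≈ 49306.6667. The integer-valued extremum is e(T(344, 6)) = 49306, which is strictly less than the density bound 147920/3 since 6 ∤ 344 (the parts of T(344, 6) cannot all be equal).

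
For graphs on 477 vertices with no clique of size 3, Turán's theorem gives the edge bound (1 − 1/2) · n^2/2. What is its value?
Turán density bound = (1/2) · 477^2/2 = 227529/4 ≈ 56882.25

Turán's theorem: ex(n, K_{r+1}) is achieved by the complete r-partite Turán graph T(n, r) with parts as balanced as possible, and is at most (1 − 1/r) · n^2/2. For r = 2, n = 477: the density bound is (1/2) · 227529/2 = 227529/4 ≈ 56882.25. The integer-valued extremum is e(T(477, 2)) = 56882, which is strictly less than the density bound 227529/4 since 2 ∤ 477 (the parts of T(477, 2) cannot all be equal).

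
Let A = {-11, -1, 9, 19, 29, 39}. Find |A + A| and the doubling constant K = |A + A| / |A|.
K = |A + A| / |A| = 11/6

Enumerate A + A = {a + b : a, b ∈ A}. With |A| = 6, there are |A|^2 = 36 ordered sum pairs; collecting distinct values, A + A = {-22, -12, -2, 8, 18, 28, 38, 48, 58, 68, 78}, so |A + A| = 11. Thus K = 11/6. Here |A + A| = 2|A| − 1 = 11, the minimum possible — so K = 11/6 is minimal, which holds iff A is an arithmetic progression.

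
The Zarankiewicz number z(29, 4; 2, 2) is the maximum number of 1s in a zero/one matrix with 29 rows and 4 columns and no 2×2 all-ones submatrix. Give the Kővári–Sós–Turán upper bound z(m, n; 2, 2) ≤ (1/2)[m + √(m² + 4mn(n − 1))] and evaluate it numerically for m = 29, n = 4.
z(29, 4; 2, 2) ≤ (1/2)[29 + √(29² + 4·29·4·3)] = (1/2)[29 + √2233] = 38.1273

Kővári–Sós–Turán: let r_1, ..., r_29 be the row sums and z = Σ r_i the total number of 1s. Each pair of columns can share at most one row with both entries 1 (else a 2×2 all-ones block appears), so Σ_i C(r_i, 2) ≤ C(4, 2) = 6. By convexity Σ_i C(r_i, 2) ≥ 29·C(z/29, 2) = z(z − 29)/(2·29), giving z² − 29z − 29·4·3 ≤ 0 and hence z ≤ (1/2)[29 + √(841 + 4·348)] = (1/2)[29 + √2233] ≈ (1/2)(29 + 47.2546) = 38.1273.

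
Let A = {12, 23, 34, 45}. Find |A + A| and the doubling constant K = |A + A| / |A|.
K = |A + A| / |A| = 7/4

Enumerate A + A = {a + b : a, b ∈ A}. With |A| = 4, there are |A|^2 = 16 ordered sum pairs; collecting distinct values, A + A = {24, 35, 46, 57, 68, 79, 90}, so |A + A| = 7. Thus K = 7/4. Here |A + A| = 2|A| − 1 = 7, the minimum possible — so K = 7/4 is minimal, which holds iff A is an arithmetic progression.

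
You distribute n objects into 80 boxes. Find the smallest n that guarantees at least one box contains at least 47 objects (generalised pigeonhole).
n = (47 − 1)·80 + 1 = 3681

By the generalised pigeonhole principle, to guarantee some box contains ≥ r objects we need more than (r − 1) · k objects total. Threshold: n = (r − 1) · k + 1. With r = 47 and k = 80: n = 46 · 80 + 1 = 3680 + 1 = 3681. For n = 3680 = 46 · 80, we can put exactly 46 objects in every box, avoiding 47 in any single one — so 3681 is tight.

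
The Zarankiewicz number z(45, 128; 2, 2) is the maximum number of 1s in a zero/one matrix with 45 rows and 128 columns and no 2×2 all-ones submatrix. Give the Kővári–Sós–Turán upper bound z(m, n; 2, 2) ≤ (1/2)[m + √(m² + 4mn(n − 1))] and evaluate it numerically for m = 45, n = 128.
z(45, 128; 2, 2) ≤ (1/2)[45 + √(45² + 4·45·128·127)] = (1/2)[45 + √2928105] = 878.0853

Kővári–Sós–Turán: let r_1, ..., r_45 be the row sums and z = Σ r_i the total number of 1s. Each pair of columns can share at most one row with both entries 1 (else a 2×2 all-ones block appears), so Σ_i C(r_i, 2) ≤ C(128, 2) = 8128. By convexity Σ_i C(r_i, 2) ≥ 45·C(z/45, 2) = z(z − 45)/(2·45), giving z² − 45z − 45·128·127 ≤ 0 and hence z ≤ (1/2)[45 + √(2025 + 4·731520)] = (1/2)[45 + √2928105] ≈ (1/2)(45 + 1711.1707) = 878.0853.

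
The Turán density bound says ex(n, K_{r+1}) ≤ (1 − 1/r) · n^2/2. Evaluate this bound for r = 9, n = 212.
Turán density bound = (8/9) · 212^2/2 = 179776/9 ≈ 19975.1111

Turán's theorem: ex(n, K_{r+1}) is achieved by the complete r-partite Turán graph T(n, r) with parts as balanced as possible, and is at most (1 − 1/r) · n^2/2. For r = 9, n = 212: the density bound is (8/9) · 44944/2 = 179776/9 ≈ 19975.1111. The integer-valued extremum is e(T(212, 9)) = 19974, which is strictly less than the density bound 179776/9 since 9 ∤ 212 (the parts of T(212, 9) cannot all be equal).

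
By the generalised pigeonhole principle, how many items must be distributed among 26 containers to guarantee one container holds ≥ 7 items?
n = (7 − 1)·26 + 1 = 157

By the generalised pigeonhole principle, to guarantee some box contains ≥ r objects we need more than (r − 1) · k objects total. Threshold: n = (r − 1) · k + 1. With r = 7 and k = 26: n = 6 · 26 + 1 = 156 + 1 = 157. For n = 156 = 6 · 26, we can put exactly 6 objects in every box, avoiding 7 in any single one — so 157 is tight.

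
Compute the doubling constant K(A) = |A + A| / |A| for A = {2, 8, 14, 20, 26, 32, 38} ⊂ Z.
K = |A + A| / |A| = 13/7

Enumerate A + A = {a + b : a, b ∈ A}. With |A| = 7, there are |A|^2 = 49 ordered sum pairs; collecting distinct values, A + A = {4, 10, 16, 22, 28, 34, 40, 46, 52, 58, 64, 70, 76}, so |A + A| = 13. Thus K = 13/7. Here |A + A| = 2|A| − 1 = 13, the minimum possible — so K = 13/7 is minimal, which holds iff A is an arithmetic progression.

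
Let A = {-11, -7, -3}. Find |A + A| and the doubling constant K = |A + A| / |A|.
K = |A + A| / |A| = 5/3

Enumerate A + A = {a + b : a, b ∈ A}. With |A| = 3, there are |A|^2 = 9 ordered sum pairs; collecting distinct values, A + A = {-22, -18, -14, -10, -6}, so |A + A| = 5. Thus K = 5/3. Here |A + A| = 2|A| − 1 = 5, the minimum possible — so K = 5/3 is minimal, which holds iff A is an arithmetic progression.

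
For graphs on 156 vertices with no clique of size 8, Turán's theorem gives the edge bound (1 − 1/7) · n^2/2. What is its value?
Turán density bound = (6/7) · 156^2/2 = 73008/7 ≈ 10429.7143

Turán's theorem: ex(n, K_{r+1}) is achieved by the complete r-partite Turán graph T(n, r) with parts as balanced as possible, and is at most (1 − 1/r) · n^2/2. For r = 7, n = 156: the density bound is (6/7) · 24336/2 = 73008/7 ≈ 10429.7143. The integer-valued extremum is e(T(156, 7)) = 10429, which is strictly less than the density bound 73008/7 since 7 ∤ 156 (the parts of T(156, 7) cannot all be equal).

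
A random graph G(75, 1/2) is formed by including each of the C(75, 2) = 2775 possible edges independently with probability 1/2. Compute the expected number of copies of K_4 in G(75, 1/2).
E[# K_4] = C(75, 4) · (1/2)^C(4, 2) = 1215450 / 2^6 = 607725/32 = 18991.40625

For each 4-subset S of vertices (there are C(75, 4) = 1215450 such S), let X_S = 1 if S induces a K_4 (all C(4, 2) = 6 edges present). Then P(X_S = 1) = (1/2)^6 = 1/64. By linearity of expectation, E[# K_4] = C(75, 4) · (1/2)^6 = 1215450 / 64 = 607725/32 = 18991.40625.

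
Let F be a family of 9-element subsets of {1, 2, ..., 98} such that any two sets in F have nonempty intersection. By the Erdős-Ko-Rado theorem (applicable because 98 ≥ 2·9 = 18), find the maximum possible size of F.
max |F| = C(97, 8) = 144520208820

The Erdős-Ko-Rado theorem states: for n ≥ 2k, an intersecting family of k-subsets of an n-element set has size at most C(n − 1, k − 1), with equality for 'star' families {A ⊆ [n] : |A| = k, i ∈ A} (fix an element i). For n = 98, k = 9: C(97, 8) = 144520208820.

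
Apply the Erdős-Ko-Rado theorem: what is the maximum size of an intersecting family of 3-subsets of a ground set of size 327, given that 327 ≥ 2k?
max |F| = C(326, 2) = 52975

Erdős-Ko-Rado (1961): when n ≥ 2k, max |F| = C(n−1, k−1). The bound is attained by the star {A : i ∈ A} for any fixed i ∈ [n]. Here C(327−1, 3−1) = C(326, 2) = 52975.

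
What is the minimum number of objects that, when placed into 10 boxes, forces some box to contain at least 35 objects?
n = (35 − 1)·10 + 1 = 341

By the generalised pigeonhole principle, to guarantee some box contains ≥ r objects we need more than (r − 1) · k objects total. Threshold: n = (r − 1) · k + 1. With r = 35 and k = 10: n = 34 · 10 + 1 = 340 + 1 = 341. For n = 340 = 34 · 10, we can put exactly 34 objects in every box, avoiding 35 in any single one — so 341 is tight.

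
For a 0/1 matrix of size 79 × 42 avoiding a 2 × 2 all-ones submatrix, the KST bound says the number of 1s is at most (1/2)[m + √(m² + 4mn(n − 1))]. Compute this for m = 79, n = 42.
z(79, 42; 2, 2) ≤ (1/2)[79 + √(79² + 4·79·42·41)] = (1/2)[79 + √550393] = 410.4424

Kővári–Sós–Turán: let r_1, ..., r_79 be the row sums and z = Σ r_i the total number of 1s. Each pair of columns can share at most one row with both entries 1 (else a 2×2 all-ones block appears), so Σ_i C(r_i, 2) ≤ C(42, 2) = 861. By convexity Σ_i C(r_i, 2) ≥ 79·C(z/79, 2) = z(z − 79)/(2·79), giving z² − 79z − 79·42·41 ≤ 0 and hence z ≤ (1/2)[79 + √(6241 + 4·136038)] = (1/2)[79 + √550393] ≈ (1/2)(79 + 741.8848) = 410.4424.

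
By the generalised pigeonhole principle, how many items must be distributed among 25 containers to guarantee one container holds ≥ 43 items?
n = (43 − 1)·25 + 1 = 1051

By the generalised pigeonhole principle, to guarantee some box contains ≥ r objects we need more than (r − 1) · k objects total. Threshold: n = (r − 1) · k + 1. With r = 43 and k = 25: n = 42 · 25 + 1 = 1050 + 1 = 1051. For n = 1050 = 42 · 25, we can put exactly 42 objects in every box, avoiding 43 in any single one — so 1051 is tight.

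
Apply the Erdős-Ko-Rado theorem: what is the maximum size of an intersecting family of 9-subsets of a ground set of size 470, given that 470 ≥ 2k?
max |F| = C(469, 8) = 54675765177675642

Erdős-Ko-Rado (1961): when n ≥ 2k, max |F| = C(n−1, k−1). The bound is attained by the star {A : i ∈ A} for any fixed i ∈ [n]. Here C(470−1, 9−1) = C(469, 8) = 54675765177675642.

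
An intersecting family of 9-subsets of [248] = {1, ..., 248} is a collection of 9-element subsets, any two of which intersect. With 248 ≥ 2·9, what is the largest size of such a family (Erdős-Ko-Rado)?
max |F| = C(247, 8) = 306420185741670

Erdős-Ko-Rado (1961): when n ≥ 2k, max |F| = C(n−1, k−1). The bound is attained by the star {A : i ∈ A} for any fixed i ∈ [n]. Here C(248−1, 9−1) = C(247, 8) = 306420185741670.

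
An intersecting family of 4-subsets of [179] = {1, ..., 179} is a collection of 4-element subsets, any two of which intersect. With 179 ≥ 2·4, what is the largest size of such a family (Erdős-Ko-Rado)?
max |F| = C(178, 3) = 924176

The Erdős-Ko-Rado theorem states: for n ≥ 2k, an intersecting family of k-subsets of an n-element set has size at most C(n − 1, k − 1), with equality for 'star' families {A ⊆ [n] : |A| = k, i ∈ A} (fix an element i). For n = 179, k = 4: C(178, 3) = 924176.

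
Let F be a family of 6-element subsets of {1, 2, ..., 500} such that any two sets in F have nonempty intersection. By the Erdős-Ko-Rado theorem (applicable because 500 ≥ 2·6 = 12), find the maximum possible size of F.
max |F| = C(499, 5) = 252692240724

Erdős-Ko-Rado (1961): when n ≥ 2k, max |F| = C(n−1, k−1). The bound is attained by the star {A : i ∈ A} for any fixed i ∈ [n]. Here C(500−1, 6−1) = C(499, 5) = 252692240724.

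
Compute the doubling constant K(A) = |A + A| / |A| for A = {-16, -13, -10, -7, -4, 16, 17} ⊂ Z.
K = |A + A| / |A| = 22/7

Enumerate A + A = {a + b : a, b ∈ A}. With |A| = 7, there are |A|^2 = 49 ordered sum pairs; collecting distinct values, A + A = {-32, -29, -26, -23, -20, -17, -14, -11, -8, 0, 1, 3, 4, 6, 7, 9, 10, 12, 13, 32, 33, 34}, so |A + A| = 22. Thus K = 22/7. For comparison, the minimum possible |A + A| over all 7-element sets is 2·7 − 1 = 13 (so min K = 13/7), attained only by arithmetic progressions.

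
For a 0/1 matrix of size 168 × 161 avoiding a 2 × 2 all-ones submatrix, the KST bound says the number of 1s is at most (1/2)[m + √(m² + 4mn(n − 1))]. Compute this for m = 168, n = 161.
z(168, 161; 2, 2) ≤ (1/2)[168 + √(168² + 4·168·161·160)] = (1/2)[168 + √17338944] = 2166.0029

Kővári–Sós–Turán: let r_1, ..., r_168 be the row sums and z = Σ r_i the total number of 1s. Each pair of columns can share at most one row with both entries 1 (else a 2×2 all-ones block appears), so Σ_i C(r_i, 2) ≤ C(161, 2) = 12880. By convexity Σ_i C(r_i, 2) ≥ 168·C(z/168, 2) = z(z − 168)/(2·168), giving z² − 168z − 168·161·160 ≤ 0 and hence z ≤ (1/2)[168 + √(28224 + 4·4327680)] = (1/2)[168 + √17338944] ≈ (1/2)(168 + 4164.0058) = 2166.0029.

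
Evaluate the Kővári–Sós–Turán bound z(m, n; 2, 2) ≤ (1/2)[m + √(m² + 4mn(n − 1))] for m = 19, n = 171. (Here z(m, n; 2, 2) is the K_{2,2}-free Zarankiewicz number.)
z(19, 171; 2, 2) ≤ (1/2)[19 + √(19² + 4·19·171·170)] = (1/2)[19 + √2209681] = 752.7498

Kővári–Sós–Turán: let r_1, ..., r_19 be the row sums and z = Σ r_i the total number of 1s. Each pair of columns can share at most one row with both entries 1 (else a 2×2 all-ones block appears), so Σ_i C(r_i, 2) ≤ C(171, 2) = 14535. By convexity Σ_i C(r_i, 2) ≥ 19·C(z/19, 2) = z(z − 19)/(2·19), giving z² − 19z − 19·171·170 ≤ 0 and hence z ≤ (1/2)[19 + √(361 + 4·552330)] = (1/2)[19 + √2209681] ≈ (1/2)(19 + 1486.4996) = 752.7498.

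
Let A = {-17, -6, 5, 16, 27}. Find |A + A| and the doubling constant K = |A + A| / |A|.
K = |A + A| / |A| = 9/5

Enumerate A + A = {a + b : a, b ∈ A}. With |A| = 5, there are |A|^2 = 25 ordered sum pairs; collecting distinct values, A + A = {-34, -23, -12, -1, 10, 21, 32, 43, 54}, so |A + A| = 9. Thus K = 9/5. Here |A + A| = 2|A| − 1 = 9, the minimum possible — so K = 9/5 is minimal, which holds iff A is an arithmetic progression.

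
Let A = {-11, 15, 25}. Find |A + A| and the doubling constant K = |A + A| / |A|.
K = |A + A| / |A| = 6/3 = 2

Enumerate A + A = {a + b : a, b ∈ A}. With |A| = 3, there are |A|^2 = 9 ordered sum pairs; collecting distinct values, A + A = {-22, 4, 14, 30, 40, 50}, so |A + A| = 6. Thus K = 6/3 = 2. For comparison, the minimum possible |A + A| over all 3-element sets is 2·3 − 1 = 5 (so min K = 5/3), attained only by arithmetic progressions.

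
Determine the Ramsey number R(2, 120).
R(2, 120) = 120

R(2, k) = k for all k ≥ 2: in a 2-colouring of K_k, either some edge is red (a red K_2) or all edges are blue (a blue K_k). And K_{119} coloured all-blue has no blue K_120, so R(2, 120) > 119. Hence R(2, 120) = 120.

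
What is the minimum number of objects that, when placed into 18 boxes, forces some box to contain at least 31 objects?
n = (31 − 1)·18 + 1 = 541

By the generalised pigeonhole principle, to guarantee some box contains ≥ r objects we need more than (r − 1) · k objects total. Threshold: n = (r − 1) · k + 1. With r = 31 and k = 18: n = 30 · 18 + 1 = 540 + 1 = 541. For n = 540 = 30 · 18, we can put exactly 30 objects in every box, avoiding 31 in any single one — so 541 is tight.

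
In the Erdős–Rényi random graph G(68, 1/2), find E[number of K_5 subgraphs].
E[# K_5] = C(68, 5) · (1/2)^C(5, 2) = 10424128 / 2^10 = 162877/16 = 10179.8125

For each 5-subset S of vertices (there are C(68, 5) = 10424128 such S), let X_S = 1 if S induces a K_5 (all C(5, 2) = 10 edges present). Then P(X_S = 1) = (1/2)^10 = 1/1024. By linearity of expectation, E[# K_5] = C(68, 5) · (1/2)^10 = 10424128 / 1024 = 162877/16 = 10179.8125.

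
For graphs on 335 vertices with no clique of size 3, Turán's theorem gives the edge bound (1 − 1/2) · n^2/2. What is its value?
Turán density bound = (1/2) · 335^2/2 = 112225/4 ≈ 28056.25

Turán's theorem: ex(n, K_{r+1}) is achieved by the complete r-partite Turán graph T(n, r) with parts as balanced as possible, and is at most (1 − 1/r) · n^2/2. For r = 2, n = 335: the density bound is (1/2) · 112225/2 = 112225/4 ≈ 28056.25. The integer-valued extremum is e(T(335, 2)) = 28056, which is strictly less than the density bound 112225/4 since 2 ∤ 335 (the parts of T(335, 2) cannot all be equal).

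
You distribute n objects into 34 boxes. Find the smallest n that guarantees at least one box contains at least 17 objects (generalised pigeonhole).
n = (17 − 1)·34 + 1 = 545

By the generalised pigeonhole principle, to guarantee some box contains ≥ r objects we need more than (r − 1) · k objects total. Threshold: n = (r − 1) · k + 1. With r = 17 and k = 34: n = 16 · 34 + 1 = 544 + 1 = 545. For n = 544 = 16 · 34, we can put exactly 16 objects in every box, avoiding 17 in any single one — so 545 is tight.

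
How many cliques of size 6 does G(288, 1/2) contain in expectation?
E[# K_6] = C(288, 6) · (1/2)^C(6, 2) = 752068773456 / 2^15 = 47004298341/2048 ≈ 22951317.549316

For each 6-subset S of vertices (there are C(288, 6) = 752068773456 such S), let X_S = 1 if S induces a K_6 (all C(6, 2) = 15 edges present). Then P(X_S = 1) = (1/2)^15 = 1/32768. By linearity of expectation, E[# K_6] = C(288, 6) · (1/2)^15 = 752068773456 / 32768 = 47004298341/2048 ≈ 22951317.549316.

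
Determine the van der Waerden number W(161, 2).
W(161, 2) = 161 + 1 = 162

A 2-term AP is any pair of integers, so a monochromatic 2-AP exists iff some colour is used at least twice. With 161 colours, the colouring i ↦ i on {1, ..., 161} uses each colour once, avoiding any monochromatic pair, so W(161, 2) > 161. For {1, ..., 162}, pigeonhole forces two integers of the same colour, which form a monochromatic 2-AP. Hence W(161, 2) = 162.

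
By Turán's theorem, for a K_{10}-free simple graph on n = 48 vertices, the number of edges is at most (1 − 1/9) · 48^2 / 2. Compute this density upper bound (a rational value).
Turán density bound = (8/9) · 48^2/2 = 1024

Turán's theorem: ex(n, K_{r+1}) is achieved by the complete r-partite Turán graph T(n, r) with parts as balanced as possible, and is at most (1 − 1/r) · n^2/2. For r = 9, n = 48: the density bound is (8/9) · 2304/2 = 1024. The integer-valued extremum is e(T(48, 9)) = 1023, which is strictly less than the density bound 1024 since 9 ∤ 48 (the parts of T(48, 9) cannot all be equal).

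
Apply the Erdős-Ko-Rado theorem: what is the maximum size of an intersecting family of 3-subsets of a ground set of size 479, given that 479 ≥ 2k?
max |F| = C(478, 2) = 114003

The Erdős-Ko-Rado theorem states: for n ≥ 2k, an intersecting family of k-subsets of an n-element set has size at most C(n − 1, k − 1), with equality for 'star' families {A ⊆ [n] : |A| = k, i ∈ A} (fix an element i). For n = 479, k = 3: C(478, 2) = 114003.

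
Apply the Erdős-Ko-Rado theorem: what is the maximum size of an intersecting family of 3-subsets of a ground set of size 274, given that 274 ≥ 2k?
max |F| = C(273, 2) = 37128

Erdős-Ko-Rado (1961): when n ≥ 2k, max |F| = C(n−1, k−1). The bound is attained by the star {A : i ∈ A} for any fixed i ∈ [n]. Here C(274−1, 3−1) = C(273, 2) = 37128.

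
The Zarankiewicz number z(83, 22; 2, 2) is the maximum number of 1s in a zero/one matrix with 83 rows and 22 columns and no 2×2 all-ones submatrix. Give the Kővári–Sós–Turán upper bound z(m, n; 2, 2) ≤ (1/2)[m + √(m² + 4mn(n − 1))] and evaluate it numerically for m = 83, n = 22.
z(83, 22; 2, 2) ≤ (1/2)[83 + √(83² + 4·83·22·21)] = (1/2)[83 + √160273] = 241.6706

Kővári–Sós–Turán: let r_1, ..., r_83 be the row sums and z = Σ r_i the total number of 1s. Each pair of columns can share at most one row with both entries 1 (else a 2×2 all-ones block appears), so Σ_i C(r_i, 2) ≤ C(22, 2) = 231. By convexity Σ_i C(r_i, 2) ≥ 83·C(z/83, 2) = z(z − 83)/(2·83), giving z² − 83z − 83·22·21 ≤ 0 and hence z ≤ (1/2)[83 + √(6889 + 4·38346)] = (1/2)[83 + √160273] ≈ (1/2)(83 + 400.3411) = 241.6706.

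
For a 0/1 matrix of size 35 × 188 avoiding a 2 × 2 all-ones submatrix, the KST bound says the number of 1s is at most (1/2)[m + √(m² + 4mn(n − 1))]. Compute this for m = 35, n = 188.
z(35, 188; 2, 2) ≤ (1/2)[35 + √(35² + 4·35·188·187)] = (1/2)[35 + √4923065] = 1126.899

Kővári–Sós–Turán: let r_1, ..., r_35 be the row sums and z = Σ r_i the total number of 1s. Each pair of columns can share at most one row with both entries 1 (else a 2×2 all-ones block appears), so Σ_i C(r_i, 2) ≤ C(188, 2) = 17578. By convexity Σ_i C(r_i, 2) ≥ 35·C(z/35, 2) = z(z − 35)/(2·35), giving z² − 35z − 35·188·187 ≤ 0 and hence z ≤ (1/2)[35 + √(1225 + 4·1230460)] = (1/2)[35 + √4923065] ≈ (1/2)(35 + 2218.7981) = 1126.899.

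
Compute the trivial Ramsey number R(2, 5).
R(2, 5) = 5

R(2, k) = k for all k ≥ 2: in a 2-colouring of K_k, either some edge is red (a red K_2) or all edges are blue (a blue K_k). And K_{4} coloured all-blue has no blue K_5, so R(2, 5) > 4. Hence R(2, 5) = 5.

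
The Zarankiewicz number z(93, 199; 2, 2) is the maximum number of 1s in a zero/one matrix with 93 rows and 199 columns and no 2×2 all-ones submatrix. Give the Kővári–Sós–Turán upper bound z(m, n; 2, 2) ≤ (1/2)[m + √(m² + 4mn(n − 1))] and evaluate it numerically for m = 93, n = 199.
z(93, 199; 2, 2) ≤ (1/2)[93 + √(93² + 4·93·199·198)] = (1/2)[93 + √14666193] = 1961.3233

Kővári–Sós–Turán: let r_1, ..., r_93 be the row sums and z = Σ r_i the total number of 1s. Each pair of columns can share at most one row with both entries 1 (else a 2×2 all-ones block appears), so Σ_i C(r_i, 2) ≤ C(199, 2) = 19701. By convexity Σ_i C(r_i, 2) ≥ 93·C(z/93, 2) = z(z − 93)/(2·93), giving z² − 93z − 93·199·198 ≤ 0 and hence z ≤ (1/2)[93 + √(8649 + 4·3664386)] = (1/2)[93 + √14666193] ≈ (1/2)(93 + 3829.6466) = 1961.3233.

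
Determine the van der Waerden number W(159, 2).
W(159, 2) = 159 + 1 = 160

A 2-term AP is any pair of integers, so a monochromatic 2-AP exists iff some colour is used at least twice. With 159 colours, the colouring i ↦ i on {1, ..., 159} uses each colour once, avoiding any monochromatic pair, so W(159, 2) > 159. For {1, ..., 160}, pigeonhole forces two integers of the same colour, which form a monochromatic 2-AP. Hence W(159, 2) = 160.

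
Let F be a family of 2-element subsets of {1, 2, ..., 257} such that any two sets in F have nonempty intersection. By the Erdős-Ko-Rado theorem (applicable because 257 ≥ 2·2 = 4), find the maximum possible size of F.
max |F| = C(256, 1) = 256

The Erdős-Ko-Rado theorem states: for n ≥ 2k, an intersecting family of k-subsets of an n-element set has size at most C(n − 1, k − 1), with equality for 'star' families {A ⊆ [n] : |A| = k, i ∈ A} (fix an element i). For n = 257, k = 2: C(256, 1) = 256.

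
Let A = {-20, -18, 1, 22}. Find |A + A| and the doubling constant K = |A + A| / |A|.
K = |A + A| / |A| = 9/4

Enumerate A + A = {a + b : a, b ∈ A}. With |A| = 4, there are |A|^2 = 16 ordered sum pairs; collecting distinct values, A + A = {-40, -38, -36, -19, -17, 2, 4, 23, 44}, so |A + A| = 9. Thus K = 9/4. For comparison, the minimum possible |A + A| over all 4-element sets is 2·4 − 1 = 7 (so min K = 7/4), attained only by arithmetic progressions.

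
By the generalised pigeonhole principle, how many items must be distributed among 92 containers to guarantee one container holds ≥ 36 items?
n = (36 − 1)·92 + 1 = 3221

By the generalised pigeonhole principle, to guarantee some box contains ≥ r objects we need more than (r − 1) · k objects total. Threshold: n = (r − 1) · k + 1. With r = 36 and k = 92: n = 35 · 92 + 1 = 3220 + 1 = 3221. For n = 3220 = 35 · 92, we can put exactly 35 objects in every box, avoiding 36 in any single one — so 3221 is tight.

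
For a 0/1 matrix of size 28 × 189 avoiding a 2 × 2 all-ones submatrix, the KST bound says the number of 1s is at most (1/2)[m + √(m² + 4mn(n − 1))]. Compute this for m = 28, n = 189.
z(28, 189; 2, 2) ≤ (1/2)[28 + √(28² + 4·28·189·188)] = (1/2)[28 + √3980368] = 1011.543

Kővári–Sós–Turán: let r_1, ..., r_28 be the row sums and z = Σ r_i the total number of 1s. Each pair of columns can share at most one row with both entries 1 (else a 2×2 all-ones block appears), so Σ_i C(r_i, 2) ≤ C(189, 2) = 17766. By convexity Σ_i C(r_i, 2) ≥ 28·C(z/28, 2) = z(z − 28)/(2·28), giving z² − 28z − 28·189·188 ≤ 0 and hence z ≤ (1/2)[28 + √(784 + 4·994896)] = (1/2)[28 + √3980368] ≈ (1/2)(28 + 1995.086) = 1011.543.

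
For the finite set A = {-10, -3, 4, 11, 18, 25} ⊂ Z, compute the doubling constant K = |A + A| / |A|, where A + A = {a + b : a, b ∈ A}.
K = |A + A| / |A| = 11/6

Enumerate A + A = {a + b : a, b ∈ A}. With |A| = 6, there are |A|^2 = 36 ordered sum pairs; collecting distinct values, A + A = {-20, -13, -6, 1, 8, 15, 22, 29, 36, 43, 50}, so |A + A| = 11. Thus K = 11/6. Here |A + A| = 2|A| − 1 = 11, the minimum possible — so K = 11/6 is minimal, which holds iff A is an arithmetic progression.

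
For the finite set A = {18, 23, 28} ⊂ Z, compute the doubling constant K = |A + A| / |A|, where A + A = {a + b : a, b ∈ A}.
K = |A + A| / |A| = 5/3

Enumerate A + A = {a + b : a, b ∈ A}. With |A| = 3, there are |A|^2 = 9 ordered sum pairs; collecting distinct values, A + A = {36, 41, 46, 51, 56}, so |A + A| = 5. Thus K = 5/3. Here |A + A| = 2|A| − 1 = 5, the minimum possible — so K = 5/3 is minimal, which holds iff A is an arithmetic progression.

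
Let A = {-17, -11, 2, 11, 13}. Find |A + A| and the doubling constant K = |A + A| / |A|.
K = |A + A| / |A| = 15/5 = 3

Enumerate A + A = {a + b : a, b ∈ A}. With |A| = 5, there are |A|^2 = 25 ordered sum pairs; collecting distinct values, A + A = {-34, -28, -22, -15, -9, -6, -4, 0, 2, 4, 13, 15, 22, 24, 26}, so |A + A| = 15. Thus K = 15/5 = 3. For comparison, the minimum possible |A + A| over all 5-element sets is 2·5 − 1 = 9 (so min K = 9/5), attained only by arithmetic progressions.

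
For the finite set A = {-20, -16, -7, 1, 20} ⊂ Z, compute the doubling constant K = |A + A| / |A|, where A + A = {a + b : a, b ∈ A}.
K = |A + A| / |A| = 15/5 = 3

Enumerate A + A = {a + b : a, b ∈ A}. With |A| = 5, there are |A|^2 = 25 ordered sum pairs; collecting distinct values, A + A = {-40, -36, -32, -27, -23, -19, -15, -14, -6, 0, 2, 4, 13, 21, 40}, so |A + A| = 15. Thus K = 15/5 = 3. For comparison, the minimum possible |A + A| over all 5-element sets is 2·5 − 1 = 9 (so min K = 9/5), attained only by arithmetic progressions.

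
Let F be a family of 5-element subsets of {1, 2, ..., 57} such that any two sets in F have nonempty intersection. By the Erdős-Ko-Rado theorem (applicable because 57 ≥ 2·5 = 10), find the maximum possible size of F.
max |F| = C(56, 4) = 367290

Erdős-Ko-Rado (1961): when n ≥ 2k, max |F| = C(n−1, k−1). The bound is attained by the star {A : i ∈ A} for any fixed i ∈ [n]. Here C(57−1, 5−1) = C(56, 4) = 367290.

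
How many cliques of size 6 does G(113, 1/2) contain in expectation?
E[# K_6] = C(113, 6) · (1/2)^C(6, 2) = 2526561576 / 2^15 = 315820197/4096 ≈ 77104.540283

For each 6-subset S of vertices (there are C(113, 6) = 2526561576 such S), let X_S = 1 if S induces a K_6 (all C(6, 2) = 15 edges present). Then P(X_S = 1) = (1/2)^15 = 1/32768. By linearity of expectation, E[# K_6] = C(113, 6) · (1/2)^15 = 2526561576 / 32768 = 315820197/4096 ≈ 77104.540283.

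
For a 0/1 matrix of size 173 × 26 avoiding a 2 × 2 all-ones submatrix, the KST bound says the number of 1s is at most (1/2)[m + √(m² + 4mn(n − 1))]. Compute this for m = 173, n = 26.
z(173, 26; 2, 2) ≤ (1/2)[173 + √(173² + 4·173·26·25)] = (1/2)[173 + √479729] = 432.8124

Kővári–Sós–Turán: let r_1, ..., r_173 be the row sums and z = Σ r_i the total number of 1s. Each pair of columns can share at most one row with both entries 1 (else a 2×2 all-ones block appears), so Σ_i C(r_i, 2) ≤ C(26, 2) = 325. By convexity Σ_i C(r_i, 2) ≥ 173·C(z/173, 2) = z(z − 173)/(2·173), giving z² − 173z − 173·26·25 ≤ 0 and hence z ≤ (1/2)[173 + √(29929 + 4·112450)] = (1/2)[173 + √479729] ≈ (1/2)(173 + 692.6247) = 432.8124.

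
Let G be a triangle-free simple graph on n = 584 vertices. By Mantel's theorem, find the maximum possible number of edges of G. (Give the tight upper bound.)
ex(584, K_3) = ⌊584^2/4⌋ = 85264

Mantel (1907): a triangle-free graph on n vertices has at most ⌊n^2/4⌋ edges, with equality for the complete bipartite graph K_{⌊n/2⌋, ⌈n/2⌉}. For n = 584: ⌊584^2/4⌋ = ⌊341056/4⌋ = 85264. The extremal graph is K_{292, 292}, which has 292·292 = 85264 edges.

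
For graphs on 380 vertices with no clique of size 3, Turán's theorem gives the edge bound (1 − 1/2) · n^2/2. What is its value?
Turán density bound = (1/2) · 380^2/2 = 36100

Turán's theorem: ex(n, K_{r+1}) is achieved by the complete r-partite Turán graph T(n, r) with parts as balanced as possible, and is at most (1 − 1/r) · n^2/2. For r = 2, n = 380: the density bound is (1/2) · 144400/2 = 36100. Since 2 ∣ 380, the Turán graph T(380, 2) has parts of equal size 190, and its edge count e(T(380, 2)) = 36100 attains the density bound exactly.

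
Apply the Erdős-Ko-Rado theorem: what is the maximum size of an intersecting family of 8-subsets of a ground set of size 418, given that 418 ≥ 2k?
max |F| = C(417, 7) = 413557952556528

The Erdős-Ko-Rado theorem states: for n ≥ 2k, an intersecting family of k-subsets of an n-element set has size at most C(n − 1, k − 1), with equality for 'star' families {A ⊆ [n] : |A| = k, i ∈ A} (fix an element i). For n = 418, k = 8: C(417, 7) = 413557952556528.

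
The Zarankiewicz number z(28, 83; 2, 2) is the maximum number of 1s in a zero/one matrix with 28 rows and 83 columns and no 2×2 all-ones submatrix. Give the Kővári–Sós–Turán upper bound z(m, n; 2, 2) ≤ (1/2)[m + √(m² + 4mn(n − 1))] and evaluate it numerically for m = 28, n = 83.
z(28, 83; 2, 2) ≤ (1/2)[28 + √(28² + 4·28·83·82)] = (1/2)[28 + √763056] = 450.7654

Kővári–Sós–Turán: let r_1, ..., r_28 be the row sums and z = Σ r_i the total number of 1s. Each pair of columns can share at most one row with both entries 1 (else a 2×2 all-ones block appears), so Σ_i C(r_i, 2) ≤ C(83, 2) = 3403. By convexity Σ_i C(r_i, 2) ≥ 28·C(z/28, 2) = z(z − 28)/(2·28), giving z² − 28z − 28·83·82 ≤ 0 and hence z ≤ (1/2)[28 + √(784 + 4·190568)] = (1/2)[28 + √763056] ≈ (1/2)(28 + 873.5308) = 450.7654.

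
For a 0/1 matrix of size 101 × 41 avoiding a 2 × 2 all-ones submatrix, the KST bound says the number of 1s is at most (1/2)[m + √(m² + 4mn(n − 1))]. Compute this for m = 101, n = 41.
z(101, 41; 2, 2) ≤ (1/2)[101 + √(101² + 4·101·41·40)] = (1/2)[101 + √672761] = 460.61

Kővári–Sós–Turán: let r_1, ..., r_101 be the row sums and z = Σ r_i the total number of 1s. Each pair of columns can share at most one row with both entries 1 (else a 2×2 all-ones block appears), so Σ_i C(r_i, 2) ≤ C(41, 2) = 820. By convexity Σ_i C(r_i, 2) ≥ 101·C(z/101, 2) = z(z − 101)/(2·101), giving z² − 101z − 101·41·40 ≤ 0 and hence z ≤ (1/2)[101 + √(10201 + 4·165640)] = (1/2)[101 + √672761] ≈ (1/2)(101 + 820.2201) = 460.61.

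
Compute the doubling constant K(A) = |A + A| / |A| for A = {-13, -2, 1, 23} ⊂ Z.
K = |A + A| / |A| = 10/4 = 5/2

Enumerate A + A = {a + b : a, b ∈ A}. With |A| = 4, there are |A|^2 = 16 ordered sum pairs; collecting distinct values, A + A = {-26, -15, -12, -4, -1, 2, 10, 21, 24, 46}, so |A + A| = 10. Thus K = 10/4 = 5/2. For comparison, the minimum possible |A + A| over all 4-element sets is 2·4 − 1 = 7 (so min K = 7/4), attained only by arithmetic progressions.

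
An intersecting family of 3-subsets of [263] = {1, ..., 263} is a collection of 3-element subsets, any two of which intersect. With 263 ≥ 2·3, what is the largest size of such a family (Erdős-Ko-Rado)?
max |F| = C(262, 2) = 34191

The Erdős-Ko-Rado theorem states: for n ≥ 2k, an intersecting family of k-subsets of an n-element set has size at most C(n − 1, k − 1), with equality for 'star' families {A ⊆ [n] : |A| = k, i ∈ A} (fix an element i). For n = 263, k = 3: C(262, 2) = 34191.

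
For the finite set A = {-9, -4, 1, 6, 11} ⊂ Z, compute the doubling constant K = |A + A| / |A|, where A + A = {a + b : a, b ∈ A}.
K = |A + A| / |A| = 9/5

Enumerate A + A = {a + b : a, b ∈ A}. With |A| = 5, there are |A|^2 = 25 ordered sum pairs; collecting distinct values, A + A = {-18, -13, -8, -3, 2, 7, 12, 17, 22}, so |A + A| = 9. Thus K = 9/5. Here |A + A| = 2|A| − 1 = 9, the minimum possible — so K = 9/5 is minimal, which holds iff A is an arithmetic progression.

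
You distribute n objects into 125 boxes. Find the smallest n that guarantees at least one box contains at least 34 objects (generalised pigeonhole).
n = (34 − 1)·125 + 1 = 4126

By the generalised pigeonhole principle, to guarantee some box contains ≥ r objects we need more than (r − 1) · k objects total. Threshold: n = (r − 1) · k + 1. With r = 34 and k = 125: n = 33 · 125 + 1 = 4125 + 1 = 4126. For n = 4125 = 33 · 125, we can put exactly 33 objects in every box, avoiding 34 in any single one — so 4126 is tight.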